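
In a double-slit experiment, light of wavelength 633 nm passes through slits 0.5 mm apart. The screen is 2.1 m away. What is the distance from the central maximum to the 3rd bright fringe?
y = mλL/d = 7.976 mm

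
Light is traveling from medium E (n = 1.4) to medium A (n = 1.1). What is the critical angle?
θc = arcsin(n₂/n₁) = 51.79°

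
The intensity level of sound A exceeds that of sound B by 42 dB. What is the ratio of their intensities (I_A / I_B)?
I_A/I_B = 10^(Δβ/10) = 15850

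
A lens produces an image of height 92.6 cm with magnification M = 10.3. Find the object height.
ho = |hi|/|M| = 8.99 cm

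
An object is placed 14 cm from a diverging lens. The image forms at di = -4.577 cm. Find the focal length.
1/f = 1/do + 1/di → f = -6.8 cm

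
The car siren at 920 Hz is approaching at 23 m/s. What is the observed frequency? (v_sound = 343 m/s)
f_obs = f·v/(v − v_s) = 986.1 Hz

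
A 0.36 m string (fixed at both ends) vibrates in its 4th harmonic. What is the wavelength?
λₙ = 2L/n = 0.18 m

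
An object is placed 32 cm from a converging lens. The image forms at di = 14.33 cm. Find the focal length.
1/f = 1/do + 1/di → f = 9.898 cm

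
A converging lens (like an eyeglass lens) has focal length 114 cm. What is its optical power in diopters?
P = 1/f = 0.8772 D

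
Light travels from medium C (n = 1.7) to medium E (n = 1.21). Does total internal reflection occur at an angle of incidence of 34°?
θc = arcsin(n₂/n₁) = 45.38°; 34° < θc, so no — the ray refracts.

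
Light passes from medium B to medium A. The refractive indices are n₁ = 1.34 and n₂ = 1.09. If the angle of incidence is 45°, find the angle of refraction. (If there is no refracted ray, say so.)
sin θ₂ = (n₁/n₂)·sin θ₁ = 0.8693 → θ₂ = 60.38°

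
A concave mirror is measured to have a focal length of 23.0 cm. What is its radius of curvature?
R = 2|f| = 46 cm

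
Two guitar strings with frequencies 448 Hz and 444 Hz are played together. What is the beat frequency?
4 Hz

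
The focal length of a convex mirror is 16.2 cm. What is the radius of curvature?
R = 2|f| = 32.4 cm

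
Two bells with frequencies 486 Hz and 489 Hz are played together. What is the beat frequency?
3 Hz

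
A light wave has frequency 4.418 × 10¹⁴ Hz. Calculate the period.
T = 1/f = 2.263 × 10⁻¹⁵ s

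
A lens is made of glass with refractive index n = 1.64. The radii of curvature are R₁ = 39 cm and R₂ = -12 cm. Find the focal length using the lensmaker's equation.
1/f = (n − 1)(1/R₁ − 1/R₂) → f = 14.34 cm (converging lens)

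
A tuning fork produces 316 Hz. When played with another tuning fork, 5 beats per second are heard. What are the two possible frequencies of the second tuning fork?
f₂ = 316 ± 5 Hz → 321 Hz or 311 Hz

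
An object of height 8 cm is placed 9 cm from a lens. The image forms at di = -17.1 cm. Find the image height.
hi = (-di/do) × ho = 15.2 cm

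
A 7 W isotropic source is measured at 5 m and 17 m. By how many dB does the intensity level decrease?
Δβ = 20·log₁₀(r₂/r₁) = 10.63 dB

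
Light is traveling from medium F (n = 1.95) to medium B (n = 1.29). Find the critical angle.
θc = arcsin(n₂/n₁) = 41.42°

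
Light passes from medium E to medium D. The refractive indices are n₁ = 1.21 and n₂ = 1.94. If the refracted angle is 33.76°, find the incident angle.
sin θ₁ = (n₂/n₁)·sin θ₂ → θ₁ = 63°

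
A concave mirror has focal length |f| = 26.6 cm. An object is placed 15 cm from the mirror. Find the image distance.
f = +26.6 cm (concave); 1/di = 1/f − 1/do → di = -34.4 cm (virtual image, behind mirror)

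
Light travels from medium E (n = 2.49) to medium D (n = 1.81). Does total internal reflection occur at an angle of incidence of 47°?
θc = arcsin(n₂/n₁) = 46.63°; 47° > θc, so yes — total internal reflection.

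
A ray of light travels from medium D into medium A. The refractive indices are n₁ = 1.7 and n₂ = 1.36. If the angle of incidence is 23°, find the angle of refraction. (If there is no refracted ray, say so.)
sin θ₂ = (n₁/n₂)·sin θ₁ = 0.4884 → θ₂ = 29.24°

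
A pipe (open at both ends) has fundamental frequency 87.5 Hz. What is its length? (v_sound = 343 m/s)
L = v/(2f₁) = 1.96 m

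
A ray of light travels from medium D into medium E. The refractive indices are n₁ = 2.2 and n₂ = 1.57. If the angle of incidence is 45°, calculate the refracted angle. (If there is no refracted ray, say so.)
sin θ₂ = (n₁/n₂)·sin θ₁ = 0.9909 → θ₂ = 82.24°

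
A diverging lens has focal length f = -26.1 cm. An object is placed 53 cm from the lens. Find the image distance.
1/di = 1/f − 1/do → di = -17.49 cm (virtual image)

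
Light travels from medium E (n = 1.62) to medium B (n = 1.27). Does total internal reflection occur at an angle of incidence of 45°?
θc = arcsin(n₂/n₁) = 51.62°; 45° < θc, so no — the ray refracts.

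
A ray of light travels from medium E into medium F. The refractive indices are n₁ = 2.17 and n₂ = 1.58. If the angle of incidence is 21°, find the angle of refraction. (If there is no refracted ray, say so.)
sin θ₂ = (n₁/n₂)·sin θ₁ = 0.4922 → θ₂ = 29.48°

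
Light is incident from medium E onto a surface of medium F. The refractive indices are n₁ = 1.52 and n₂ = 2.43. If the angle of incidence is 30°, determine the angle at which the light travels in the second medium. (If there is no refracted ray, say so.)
sin θ₂ = (n₁/n₂)·sin θ₁ = 0.3128 → θ₂ = 18.23°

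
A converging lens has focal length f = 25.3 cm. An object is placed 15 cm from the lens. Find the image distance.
1/di = 1/f − 1/do → di = -36.84 cm (virtual image)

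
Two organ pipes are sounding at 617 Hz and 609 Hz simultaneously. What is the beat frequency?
8 Hz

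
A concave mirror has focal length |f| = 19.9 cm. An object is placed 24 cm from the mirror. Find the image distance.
f = +19.9 cm (concave); 1/di = 1/f − 1/do → di = 116.5 cm (real image, in front of mirror)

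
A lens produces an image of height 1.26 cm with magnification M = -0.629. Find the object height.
ho = |hi|/|M| = 2.003 cm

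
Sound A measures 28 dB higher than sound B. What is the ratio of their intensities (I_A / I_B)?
I_A/I_B = 10^(Δβ/10) = 631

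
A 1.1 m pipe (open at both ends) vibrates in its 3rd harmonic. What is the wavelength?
λₙ = 2L/n = 0.7333 m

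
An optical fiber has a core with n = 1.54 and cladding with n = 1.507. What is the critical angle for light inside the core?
θc = arcsin(n_cladding/n_core) = 78.12°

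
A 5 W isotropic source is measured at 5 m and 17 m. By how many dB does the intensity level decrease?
Δβ = 20·log₁₀(r₂/r₁) = 10.63 dB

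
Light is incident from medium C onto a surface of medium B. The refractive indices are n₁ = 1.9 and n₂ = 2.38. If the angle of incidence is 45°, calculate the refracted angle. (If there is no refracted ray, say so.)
sin θ₂ = (n₁/n₂)·sin θ₁ = 0.5645 → θ₂ = 34.37°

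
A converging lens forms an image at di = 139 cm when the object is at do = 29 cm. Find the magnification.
M = −di/do = -4.793 (inverted image)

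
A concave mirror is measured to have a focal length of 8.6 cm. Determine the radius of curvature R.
R = 2|f| = 17.2 cm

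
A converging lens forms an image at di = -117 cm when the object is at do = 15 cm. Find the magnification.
M = −di/do = 7.8 (upright image)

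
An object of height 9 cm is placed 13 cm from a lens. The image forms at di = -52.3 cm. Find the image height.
hi = (-di/do) × ho = 36.21 cm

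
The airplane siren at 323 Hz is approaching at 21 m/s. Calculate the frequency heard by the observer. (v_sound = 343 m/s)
f_obs = f·v/(v − v_s) = 344.1 Hz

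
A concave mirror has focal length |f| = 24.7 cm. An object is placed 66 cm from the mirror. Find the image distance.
f = +24.7 cm (concave); 1/di = 1/f − 1/do → di = 39.47 cm (real image, in front of mirror)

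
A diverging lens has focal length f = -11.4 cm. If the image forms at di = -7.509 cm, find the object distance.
1/do = 1/f − 1/di → do = 22 cm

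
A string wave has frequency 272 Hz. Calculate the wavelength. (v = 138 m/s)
λ = v/f = 0.5074 m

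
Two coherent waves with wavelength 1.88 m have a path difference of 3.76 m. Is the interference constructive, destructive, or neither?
constructive — path difference = 2λ, a whole number of wavelengths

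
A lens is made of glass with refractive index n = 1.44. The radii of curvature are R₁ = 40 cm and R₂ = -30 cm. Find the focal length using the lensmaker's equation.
1/f = (n − 1)(1/R₁ − 1/R₂) → f = 38.96 cm (converging lens)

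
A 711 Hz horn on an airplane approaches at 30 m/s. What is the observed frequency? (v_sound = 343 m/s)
f_obs = f·v/(v − v_s) = 779.1 Hz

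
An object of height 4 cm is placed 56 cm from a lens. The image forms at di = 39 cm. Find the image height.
hi = (-di/do) × ho = -2.786 cm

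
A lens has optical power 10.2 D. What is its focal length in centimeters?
f = 1/P = 9.804 cm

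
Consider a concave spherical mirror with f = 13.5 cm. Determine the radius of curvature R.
R = 2|f| = 27 cm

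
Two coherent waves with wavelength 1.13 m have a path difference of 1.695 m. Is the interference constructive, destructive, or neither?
destructive — path difference = 1.5λ, an odd multiple of λ/2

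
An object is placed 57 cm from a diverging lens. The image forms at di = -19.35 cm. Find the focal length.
1/f = 1/do + 1/di → f = -29.29 cm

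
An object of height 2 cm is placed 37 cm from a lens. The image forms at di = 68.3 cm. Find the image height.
hi = (-di/do) × ho = -3.692 cm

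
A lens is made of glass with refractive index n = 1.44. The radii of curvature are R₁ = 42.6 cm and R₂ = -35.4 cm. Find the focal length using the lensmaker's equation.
1/f = (n − 1)(1/R₁ − 1/R₂) → f = 43.94 cm (converging lens)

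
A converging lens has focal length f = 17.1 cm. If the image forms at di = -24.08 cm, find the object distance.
1/do = 1/f − 1/di → do = 9.999 cm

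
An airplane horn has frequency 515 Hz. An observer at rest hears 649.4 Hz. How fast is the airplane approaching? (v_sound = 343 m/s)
v_s = v·(1 − f/f_obs) = 70.99 m/s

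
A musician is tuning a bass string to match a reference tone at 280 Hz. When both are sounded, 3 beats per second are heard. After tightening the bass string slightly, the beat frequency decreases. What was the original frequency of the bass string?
277 Hz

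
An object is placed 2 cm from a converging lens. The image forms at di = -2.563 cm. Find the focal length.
1/f = 1/do + 1/di → f = 9.105 cm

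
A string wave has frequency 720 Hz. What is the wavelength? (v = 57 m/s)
λ = v/f = 0.07917 m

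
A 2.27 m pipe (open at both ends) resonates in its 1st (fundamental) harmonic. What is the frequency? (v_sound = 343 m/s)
fₙ = nv/(2L) = 75.55 Hz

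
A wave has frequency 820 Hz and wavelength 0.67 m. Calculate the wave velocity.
v = fλ = 549.4 m/s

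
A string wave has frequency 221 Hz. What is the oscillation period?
T = 1/f = 0.004525 s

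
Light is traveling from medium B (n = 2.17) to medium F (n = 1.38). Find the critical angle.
θc = arcsin(n₂/n₁) = 39.49°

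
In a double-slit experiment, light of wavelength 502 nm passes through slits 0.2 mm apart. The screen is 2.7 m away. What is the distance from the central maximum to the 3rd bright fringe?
y = mλL/d = 20.33 mm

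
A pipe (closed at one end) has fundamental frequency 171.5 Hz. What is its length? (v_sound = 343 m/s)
L = v/(4f₁) = 0.5 m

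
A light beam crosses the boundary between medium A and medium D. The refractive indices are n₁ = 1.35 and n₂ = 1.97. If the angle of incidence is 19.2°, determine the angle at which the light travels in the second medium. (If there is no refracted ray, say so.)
sin θ₂ = (n₁/n₂)·sin θ₁ = 0.2254 → θ₂ = 13.02°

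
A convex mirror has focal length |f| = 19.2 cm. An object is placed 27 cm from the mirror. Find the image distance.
f = −19.2 cm (convex); 1/di = 1/f − 1/do → di = -11.22 cm (virtual image, behind mirror)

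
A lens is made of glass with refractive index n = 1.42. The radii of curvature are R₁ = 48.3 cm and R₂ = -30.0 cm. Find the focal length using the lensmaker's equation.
1/f = (n − 1)(1/R₁ − 1/R₂) → f = 44.06 cm (converging lens)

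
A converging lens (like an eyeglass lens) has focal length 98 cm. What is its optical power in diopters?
P = 1/f = 1.02 D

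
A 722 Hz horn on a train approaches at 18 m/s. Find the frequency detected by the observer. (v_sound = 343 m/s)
f_obs = f·v/(v − v_s) = 762 Hz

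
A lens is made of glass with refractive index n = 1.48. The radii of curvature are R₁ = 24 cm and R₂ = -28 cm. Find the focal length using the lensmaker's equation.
1/f = (n − 1)(1/R₁ − 1/R₂) → f = 26.92 cm (converging lens)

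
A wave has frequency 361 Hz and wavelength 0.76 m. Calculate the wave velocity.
v = fλ = 274.4 m/s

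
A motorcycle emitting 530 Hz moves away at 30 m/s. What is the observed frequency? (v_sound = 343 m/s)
f_obs = f·v/(v + v_s) = 487.4 Hz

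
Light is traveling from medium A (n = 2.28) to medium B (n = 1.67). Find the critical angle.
θc = arcsin(n₂/n₁) = 47.09°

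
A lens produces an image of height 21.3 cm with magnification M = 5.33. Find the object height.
ho = |hi|/|M| = 3.996 cm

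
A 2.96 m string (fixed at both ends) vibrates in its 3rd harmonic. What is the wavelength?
λₙ = 2L/n = 1.973 m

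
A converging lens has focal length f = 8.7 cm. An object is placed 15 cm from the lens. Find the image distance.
1/di = 1/f − 1/do → di = 20.71 cm (real image)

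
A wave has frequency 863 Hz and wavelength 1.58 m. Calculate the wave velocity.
v = fλ = 1364 m/s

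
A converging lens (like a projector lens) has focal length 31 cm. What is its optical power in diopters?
P = 1/f = 3.226 D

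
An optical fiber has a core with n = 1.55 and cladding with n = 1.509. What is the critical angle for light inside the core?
θc = arcsin(n_cladding/n_core) = 76.79°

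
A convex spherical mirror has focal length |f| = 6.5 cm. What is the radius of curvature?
R = 2|f| = 13 cm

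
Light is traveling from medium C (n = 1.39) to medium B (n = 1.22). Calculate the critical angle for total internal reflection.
θc = arcsin(n₂/n₁) = 61.37°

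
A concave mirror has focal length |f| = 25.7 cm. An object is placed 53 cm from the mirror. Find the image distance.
f = +25.7 cm (concave); 1/di = 1/f − 1/do → di = 49.89 cm (real image, in front of mirror)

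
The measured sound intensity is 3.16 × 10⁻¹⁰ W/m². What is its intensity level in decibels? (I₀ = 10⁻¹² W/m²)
β = 10·log₁₀(I/I₀) = 25 dB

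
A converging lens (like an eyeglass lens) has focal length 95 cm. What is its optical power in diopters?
P = 1/f = 1.053 D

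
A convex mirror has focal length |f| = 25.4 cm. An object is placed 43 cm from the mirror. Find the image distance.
f = −25.4 cm (convex); 1/di = 1/f − 1/do → di = -15.97 cm (virtual image, behind mirror)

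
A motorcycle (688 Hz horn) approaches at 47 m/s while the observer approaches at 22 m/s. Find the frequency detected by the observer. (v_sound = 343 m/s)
f_obs = f·(v + v_o)/(v − v_s) = 848.4 Hz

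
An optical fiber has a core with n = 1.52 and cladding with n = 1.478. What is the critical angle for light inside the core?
θc = arcsin(n_cladding/n_core) = 76.5°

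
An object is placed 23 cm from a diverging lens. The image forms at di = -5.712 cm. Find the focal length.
1/f = 1/do + 1/di → f = -7.599 cm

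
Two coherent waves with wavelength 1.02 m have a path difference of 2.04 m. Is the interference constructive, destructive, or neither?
constructive — path difference = 2λ, a whole number of wavelengths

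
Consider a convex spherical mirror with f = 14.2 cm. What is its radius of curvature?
R = 2|f| = 28.4 cm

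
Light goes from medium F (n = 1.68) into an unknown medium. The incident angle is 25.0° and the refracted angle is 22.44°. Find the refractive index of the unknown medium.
n₂ = n₁·sin θ₁ / sin θ₂ = 1.86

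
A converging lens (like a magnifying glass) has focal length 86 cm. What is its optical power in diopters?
P = 1/f = 1.163 D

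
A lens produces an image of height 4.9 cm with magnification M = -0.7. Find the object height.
ho = |hi|/|M| = 7 cm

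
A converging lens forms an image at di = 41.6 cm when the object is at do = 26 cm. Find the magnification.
M = −di/do = -1.6 (inverted image)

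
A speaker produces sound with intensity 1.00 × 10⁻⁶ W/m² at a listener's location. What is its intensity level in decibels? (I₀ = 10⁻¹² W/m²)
β = 10·log₁₀(I/I₀) = 60 dB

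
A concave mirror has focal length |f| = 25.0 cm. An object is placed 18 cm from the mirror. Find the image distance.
f = +25.0 cm (concave); 1/di = 1/f − 1/do → di = -64.29 cm (virtual image, behind mirror)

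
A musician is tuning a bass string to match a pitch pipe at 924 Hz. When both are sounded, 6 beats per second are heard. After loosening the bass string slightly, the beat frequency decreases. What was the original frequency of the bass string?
930 Hz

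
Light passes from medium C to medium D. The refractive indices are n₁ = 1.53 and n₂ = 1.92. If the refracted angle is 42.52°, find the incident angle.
sin θ₁ = (n₂/n₁)·sin θ₂ → θ₁ = 58.01°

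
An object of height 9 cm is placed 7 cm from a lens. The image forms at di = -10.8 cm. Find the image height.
hi = (-di/do) × ho = 13.89 cm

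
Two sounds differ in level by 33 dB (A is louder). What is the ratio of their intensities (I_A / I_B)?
I_A/I_B = 10^(Δβ/10) = 1995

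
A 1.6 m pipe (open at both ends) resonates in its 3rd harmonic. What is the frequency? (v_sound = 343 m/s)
fₙ = nv/(2L) = 321.6 Hz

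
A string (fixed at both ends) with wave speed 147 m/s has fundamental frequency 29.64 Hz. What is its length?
L = v/(2f₁) = 2.48 m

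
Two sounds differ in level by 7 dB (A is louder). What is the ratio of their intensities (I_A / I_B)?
I_A/I_B = 10^(Δβ/10) = 5.012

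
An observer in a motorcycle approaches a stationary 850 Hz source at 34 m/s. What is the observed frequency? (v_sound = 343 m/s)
f_obs = f·(v + v_o)/v = 934.3 Hz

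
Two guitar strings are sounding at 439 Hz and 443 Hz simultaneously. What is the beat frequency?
4 Hz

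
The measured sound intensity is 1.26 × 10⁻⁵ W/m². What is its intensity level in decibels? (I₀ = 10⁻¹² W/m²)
β = 10·log₁₀(I/I₀) = 71 dB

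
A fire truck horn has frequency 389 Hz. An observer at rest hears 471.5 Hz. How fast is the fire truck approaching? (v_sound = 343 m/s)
v_s = v·(1 − f/f_obs) = 60.02 m/s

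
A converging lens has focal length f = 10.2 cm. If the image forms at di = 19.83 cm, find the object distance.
1/do = 1/f − 1/di → do = 21 cm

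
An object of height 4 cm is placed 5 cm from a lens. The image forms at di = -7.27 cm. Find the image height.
hi = (-di/do) × ho = 5.816 cm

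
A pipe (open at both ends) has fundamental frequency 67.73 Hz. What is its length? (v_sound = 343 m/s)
L = v/(2f₁) = 2.532 m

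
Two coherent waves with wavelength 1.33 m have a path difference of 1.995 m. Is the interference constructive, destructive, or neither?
destructive — path difference = 1.5λ, an odd multiple of λ/2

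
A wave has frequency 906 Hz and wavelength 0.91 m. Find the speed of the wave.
v = fλ = 824.5 m/s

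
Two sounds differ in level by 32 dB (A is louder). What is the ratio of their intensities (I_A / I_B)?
I_A/I_B = 10^(Δβ/10) = 1585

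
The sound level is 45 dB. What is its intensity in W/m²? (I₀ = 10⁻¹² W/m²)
I = I₀·10^(β/10) = 3.16 × 10⁻⁸ W/m²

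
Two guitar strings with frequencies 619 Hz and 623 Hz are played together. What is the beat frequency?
4 Hz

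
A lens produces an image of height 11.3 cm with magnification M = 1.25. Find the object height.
ho = |hi|/|M| = 9.04 cm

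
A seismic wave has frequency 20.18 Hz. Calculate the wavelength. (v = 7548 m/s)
λ = v/f = 374 m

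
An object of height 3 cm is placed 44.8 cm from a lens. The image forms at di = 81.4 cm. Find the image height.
hi = (-di/do) × ho = -5.451 cm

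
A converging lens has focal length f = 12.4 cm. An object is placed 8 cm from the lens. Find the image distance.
1/di = 1/f − 1/do → di = -22.55 cm (virtual image)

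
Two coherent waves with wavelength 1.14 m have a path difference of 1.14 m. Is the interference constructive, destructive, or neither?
constructive — path difference = 1λ, a whole number of wavelengths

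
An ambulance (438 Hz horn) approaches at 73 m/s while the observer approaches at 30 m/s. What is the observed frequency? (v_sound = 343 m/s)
f_obs = f·(v + v_o)/(v − v_s) = 605.1 Hz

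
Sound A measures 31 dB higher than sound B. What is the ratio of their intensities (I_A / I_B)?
I_A/I_B = 10^(Δβ/10) = 1259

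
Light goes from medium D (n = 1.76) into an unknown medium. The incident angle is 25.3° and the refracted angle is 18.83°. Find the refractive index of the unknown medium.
n₂ = n₁·sin θ₁ / sin θ₂ = 2.33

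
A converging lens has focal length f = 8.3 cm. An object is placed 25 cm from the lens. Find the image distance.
1/di = 1/f − 1/do → di = 12.43 cm (real image)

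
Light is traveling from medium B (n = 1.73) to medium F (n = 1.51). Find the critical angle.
θc = arcsin(n₂/n₁) = 60.79°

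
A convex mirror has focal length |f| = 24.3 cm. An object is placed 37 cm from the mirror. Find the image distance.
f = −24.3 cm (convex); 1/di = 1/f − 1/do → di = -14.67 cm (virtual image, behind mirror)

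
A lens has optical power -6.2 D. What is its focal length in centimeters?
f = 1/P = -16.13 cm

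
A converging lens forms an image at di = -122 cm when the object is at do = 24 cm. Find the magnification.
M = −di/do = 5.083 (upright image)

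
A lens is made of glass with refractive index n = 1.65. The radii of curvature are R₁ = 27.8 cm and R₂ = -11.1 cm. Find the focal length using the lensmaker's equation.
1/f = (n − 1)(1/R₁ − 1/R₂) → f = 12.2 cm (converging lens)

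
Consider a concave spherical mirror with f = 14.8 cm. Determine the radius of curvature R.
R = 2|f| = 29.6 cm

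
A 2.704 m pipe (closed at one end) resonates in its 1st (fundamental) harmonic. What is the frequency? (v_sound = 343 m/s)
fₙ = nv/(4L) = 31.71 Hz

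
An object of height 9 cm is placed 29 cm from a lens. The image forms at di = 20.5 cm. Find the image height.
hi = (-di/do) × ho = -6.362 cm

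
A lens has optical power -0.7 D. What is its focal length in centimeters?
f = 1/P = -142.9 cm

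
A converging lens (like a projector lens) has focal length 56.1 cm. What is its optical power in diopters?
P = 1/f = 1.783 D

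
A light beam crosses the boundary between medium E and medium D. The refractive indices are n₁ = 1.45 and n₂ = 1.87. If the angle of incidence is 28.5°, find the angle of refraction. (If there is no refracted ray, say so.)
sin θ₂ = (n₁/n₂)·sin θ₁ = 0.37 → θ₂ = 21.71°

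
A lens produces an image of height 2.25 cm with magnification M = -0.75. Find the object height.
ho = |hi|/|M| = 3 cm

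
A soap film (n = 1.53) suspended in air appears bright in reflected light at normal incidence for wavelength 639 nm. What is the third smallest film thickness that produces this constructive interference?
2nt = (m − ½)λ with m = 3 → t = (m − ½)λ/(2n) = 522.1 nm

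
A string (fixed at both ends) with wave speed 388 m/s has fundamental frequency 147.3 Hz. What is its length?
L = v/(2f₁) = 1.317 m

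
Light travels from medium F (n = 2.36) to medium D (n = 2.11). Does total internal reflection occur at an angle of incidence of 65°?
θc = arcsin(n₂/n₁) = 63.39°; 65° > θc, so yes — total internal reflection.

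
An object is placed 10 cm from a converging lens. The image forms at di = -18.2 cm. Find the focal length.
1/f = 1/do + 1/di → f = 22.2 cm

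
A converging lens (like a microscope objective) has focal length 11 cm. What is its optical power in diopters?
P = 1/f = 9.091 D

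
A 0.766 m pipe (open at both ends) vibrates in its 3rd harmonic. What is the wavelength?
λₙ = 2L/n = 0.5107 m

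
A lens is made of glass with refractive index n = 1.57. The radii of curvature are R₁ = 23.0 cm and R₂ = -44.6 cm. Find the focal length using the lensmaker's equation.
1/f = (n − 1)(1/R₁ − 1/R₂) → f = 26.62 cm (converging lens)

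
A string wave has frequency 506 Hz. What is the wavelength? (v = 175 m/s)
λ = v/f = 0.3458 m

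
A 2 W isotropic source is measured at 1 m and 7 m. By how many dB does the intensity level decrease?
Δβ = 20·log₁₀(r₂/r₁) = 16.9 dB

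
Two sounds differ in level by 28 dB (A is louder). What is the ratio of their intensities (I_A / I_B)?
I_A/I_B = 10^(Δβ/10) = 631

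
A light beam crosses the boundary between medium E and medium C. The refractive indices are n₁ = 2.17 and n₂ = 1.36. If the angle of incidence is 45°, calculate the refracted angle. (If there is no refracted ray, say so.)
sin θ₂ = (n₁/n₂)·sin θ₁ = 1.128 > 1, so there is no refracted ray — the light undergoes total internal reflection.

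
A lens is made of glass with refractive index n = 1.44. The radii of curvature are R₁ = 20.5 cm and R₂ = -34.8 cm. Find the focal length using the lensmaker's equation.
1/f = (n − 1)(1/R₁ − 1/R₂) → f = 29.32 cm (converging lens)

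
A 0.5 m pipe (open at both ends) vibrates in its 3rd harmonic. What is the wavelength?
λₙ = 2L/n = 0.3333 m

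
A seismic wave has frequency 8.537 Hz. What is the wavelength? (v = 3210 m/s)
λ = v/f = 376 m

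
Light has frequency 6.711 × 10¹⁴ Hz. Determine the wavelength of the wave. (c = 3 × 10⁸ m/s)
λ = c/f = 447 nm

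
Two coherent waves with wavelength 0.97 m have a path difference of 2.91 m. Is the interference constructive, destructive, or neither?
constructive — path difference = 3λ, a whole number of wavelengths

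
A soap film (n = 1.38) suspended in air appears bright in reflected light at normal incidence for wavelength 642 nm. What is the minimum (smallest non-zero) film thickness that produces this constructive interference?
2nt = (m − ½)λ with m = 1 → t = (m − ½)λ/(2n) = 116.3 nm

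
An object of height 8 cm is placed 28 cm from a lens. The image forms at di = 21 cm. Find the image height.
hi = (-di/do) × ho = -6 cm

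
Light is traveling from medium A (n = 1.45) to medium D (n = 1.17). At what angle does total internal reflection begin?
θc = arcsin(n₂/n₁) = 53.79°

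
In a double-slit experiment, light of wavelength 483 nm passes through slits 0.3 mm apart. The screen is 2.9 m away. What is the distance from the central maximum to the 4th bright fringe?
y = mλL/d = 18.68 mm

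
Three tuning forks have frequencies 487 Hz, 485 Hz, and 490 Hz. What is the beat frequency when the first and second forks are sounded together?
2 Hz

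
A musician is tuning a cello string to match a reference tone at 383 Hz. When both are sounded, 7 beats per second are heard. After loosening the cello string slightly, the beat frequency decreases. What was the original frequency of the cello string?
390 Hz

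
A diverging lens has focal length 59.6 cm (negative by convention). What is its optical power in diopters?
P = 1/f = -1.678 D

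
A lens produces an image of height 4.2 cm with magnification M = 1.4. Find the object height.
ho = |hi|/|M| = 3 cm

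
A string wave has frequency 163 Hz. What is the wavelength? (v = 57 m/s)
λ = v/f = 0.3497 m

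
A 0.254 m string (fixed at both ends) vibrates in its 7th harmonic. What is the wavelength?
λₙ = 2L/n = 0.07257 m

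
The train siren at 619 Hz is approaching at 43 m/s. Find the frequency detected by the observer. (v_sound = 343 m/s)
f_obs = f·v/(v − v_s) = 707.7 Hz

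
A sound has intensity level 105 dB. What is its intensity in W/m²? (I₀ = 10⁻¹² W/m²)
I = I₀·10^(β/10) = 3.16 × 10⁻² W/m²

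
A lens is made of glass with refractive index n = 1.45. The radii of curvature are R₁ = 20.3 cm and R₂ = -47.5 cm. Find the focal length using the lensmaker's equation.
1/f = (n − 1)(1/R₁ − 1/R₂) → f = 31.6 cm (converging lens)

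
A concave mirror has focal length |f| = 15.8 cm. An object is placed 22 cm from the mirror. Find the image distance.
f = +15.8 cm (concave); 1/di = 1/f − 1/do → di = 56.06 cm (real image, in front of mirror)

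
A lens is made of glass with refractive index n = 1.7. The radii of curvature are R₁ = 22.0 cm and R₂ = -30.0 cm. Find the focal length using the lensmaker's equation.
1/f = (n − 1)(1/R₁ − 1/R₂) → f = 18.13 cm (converging lens)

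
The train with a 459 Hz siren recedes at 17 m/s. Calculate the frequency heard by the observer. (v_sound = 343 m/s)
f_obs = f·v/(v + v_s) = 437.3 Hz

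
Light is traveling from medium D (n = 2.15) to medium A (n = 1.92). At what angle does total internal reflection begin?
θc = arcsin(n₂/n₁) = 63.26°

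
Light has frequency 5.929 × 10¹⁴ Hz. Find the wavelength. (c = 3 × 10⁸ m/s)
λ = c/f = 506 nm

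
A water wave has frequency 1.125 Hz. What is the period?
T = 1/f = 0.8889 s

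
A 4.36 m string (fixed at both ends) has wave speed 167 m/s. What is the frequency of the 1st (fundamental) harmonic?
fₙ = nv/(2L) = 19.15 Hz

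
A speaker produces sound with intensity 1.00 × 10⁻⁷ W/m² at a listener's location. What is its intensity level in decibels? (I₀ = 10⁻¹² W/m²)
β = 10·log₁₀(I/I₀) = 50 dB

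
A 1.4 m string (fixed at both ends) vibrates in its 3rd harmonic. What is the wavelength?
λₙ = 2L/n = 0.9333 m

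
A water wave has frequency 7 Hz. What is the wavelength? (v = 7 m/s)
λ = v/f = 1 m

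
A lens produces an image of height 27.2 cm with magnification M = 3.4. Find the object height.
ho = |hi|/|M| = 8 cm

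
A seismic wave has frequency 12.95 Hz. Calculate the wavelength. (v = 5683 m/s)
λ = v/f = 438.8 m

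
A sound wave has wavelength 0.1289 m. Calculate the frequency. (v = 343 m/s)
f = v/λ = 2661 Hz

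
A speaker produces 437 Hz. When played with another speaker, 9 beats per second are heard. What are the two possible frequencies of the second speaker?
f₂ = 437 ± 9 Hz → 446 Hz or 428 Hz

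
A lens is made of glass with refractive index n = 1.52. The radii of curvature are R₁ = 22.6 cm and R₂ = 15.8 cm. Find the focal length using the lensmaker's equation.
1/f = (n − 1)(1/R₁ − 1/R₂) → f = -101 cm (diverging lens)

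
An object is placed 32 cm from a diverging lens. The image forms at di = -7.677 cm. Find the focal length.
1/f = 1/do + 1/di → f = -10.1 cm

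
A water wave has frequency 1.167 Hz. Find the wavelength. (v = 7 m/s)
λ = v/f = 5.998 m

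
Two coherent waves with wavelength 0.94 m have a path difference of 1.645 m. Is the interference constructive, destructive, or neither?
neither (partial) — path difference = 1.75λ, neither a whole number of wavelengths nor an odd multiple of λ/2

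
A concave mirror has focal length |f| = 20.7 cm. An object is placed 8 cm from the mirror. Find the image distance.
f = +20.7 cm (concave); 1/di = 1/f − 1/do → di = -13.04 cm (virtual image, behind mirror)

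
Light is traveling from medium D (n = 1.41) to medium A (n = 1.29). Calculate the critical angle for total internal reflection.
θc = arcsin(n₂/n₁) = 66.19°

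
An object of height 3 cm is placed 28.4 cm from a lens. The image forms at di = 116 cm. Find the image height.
hi = (-di/do) × ho = -12.25 cm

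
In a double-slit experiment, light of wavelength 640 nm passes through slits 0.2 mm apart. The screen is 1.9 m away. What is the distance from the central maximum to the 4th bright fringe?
y = mλL/d = 24.32 mm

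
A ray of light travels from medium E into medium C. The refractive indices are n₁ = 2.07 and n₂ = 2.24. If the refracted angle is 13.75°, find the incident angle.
sin θ₁ = (n₂/n₁)·sin θ₂ → θ₁ = 14.9°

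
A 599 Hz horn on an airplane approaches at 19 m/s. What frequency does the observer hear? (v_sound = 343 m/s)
f_obs = f·v/(v − v_s) = 634.1 Hz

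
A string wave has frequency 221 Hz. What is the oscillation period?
T = 1/f = 0.004525 s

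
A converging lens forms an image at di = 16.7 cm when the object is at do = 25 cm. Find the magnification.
M = −di/do = -0.668 (inverted image)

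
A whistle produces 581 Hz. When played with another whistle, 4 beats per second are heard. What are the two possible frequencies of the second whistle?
f₂ = 581 ± 4 Hz → 585 Hz or 577 Hz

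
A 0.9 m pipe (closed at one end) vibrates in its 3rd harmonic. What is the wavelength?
λₙ = 4L/n = 1.2 m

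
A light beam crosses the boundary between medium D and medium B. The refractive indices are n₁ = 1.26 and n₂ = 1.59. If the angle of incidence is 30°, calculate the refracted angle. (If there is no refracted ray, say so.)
sin θ₂ = (n₁/n₂)·sin θ₁ = 0.3962 → θ₂ = 23.34°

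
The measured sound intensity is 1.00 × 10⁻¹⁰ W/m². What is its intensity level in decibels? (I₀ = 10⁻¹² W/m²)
β = 10·log₁₀(I/I₀) = 20 dB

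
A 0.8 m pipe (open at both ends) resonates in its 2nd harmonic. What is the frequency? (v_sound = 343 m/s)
fₙ = nv/(2L) = 428.8 Hz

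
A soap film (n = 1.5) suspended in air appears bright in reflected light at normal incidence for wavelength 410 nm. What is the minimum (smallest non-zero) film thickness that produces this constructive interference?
2nt = (m − ½)λ with m = 1 → t = (m − ½)λ/(2n) = 68.33 nm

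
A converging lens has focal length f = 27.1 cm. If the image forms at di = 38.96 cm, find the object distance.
1/do = 1/f − 1/di → do = 89.02 cm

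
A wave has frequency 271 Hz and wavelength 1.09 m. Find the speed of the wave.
v = fλ = 295.4 m/s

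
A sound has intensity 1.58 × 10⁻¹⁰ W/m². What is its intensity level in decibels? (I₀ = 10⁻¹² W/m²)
β = 10·log₁₀(I/I₀) = 21.99 dB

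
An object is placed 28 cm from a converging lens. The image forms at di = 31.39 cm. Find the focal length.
1/f = 1/do + 1/di → f = 14.8 cm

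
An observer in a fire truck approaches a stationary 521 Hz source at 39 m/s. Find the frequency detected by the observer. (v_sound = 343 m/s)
f_obs = f·(v + v_o)/v = 580.2 Hz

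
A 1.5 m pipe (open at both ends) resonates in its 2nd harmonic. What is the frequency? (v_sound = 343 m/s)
fₙ = nv/(2L) = 228.7 Hz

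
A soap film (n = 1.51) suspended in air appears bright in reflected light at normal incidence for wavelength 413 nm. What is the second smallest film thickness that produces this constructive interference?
2nt = (m − ½)λ with m = 2 → t = (m − ½)λ/(2n) = 205.1 nm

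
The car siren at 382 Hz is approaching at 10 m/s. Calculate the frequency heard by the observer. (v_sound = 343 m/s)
f_obs = f·v/(v − v_s) = 393.5 Hz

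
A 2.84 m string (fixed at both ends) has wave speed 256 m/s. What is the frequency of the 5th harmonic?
fₙ = nv/(2L) = 225.4 Hz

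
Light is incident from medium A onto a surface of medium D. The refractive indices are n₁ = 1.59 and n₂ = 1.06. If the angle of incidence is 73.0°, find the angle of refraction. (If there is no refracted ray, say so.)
sin θ₂ = (n₁/n₂)·sin θ₁ = 1.434 > 1, so there is no refracted ray — the light undergoes total internal reflection.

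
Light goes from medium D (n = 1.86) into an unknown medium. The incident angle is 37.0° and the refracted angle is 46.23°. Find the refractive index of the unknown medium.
n₂ = n₁·sin θ₁ / sin θ₂ = 1.55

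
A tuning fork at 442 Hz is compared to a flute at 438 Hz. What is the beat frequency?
4 Hz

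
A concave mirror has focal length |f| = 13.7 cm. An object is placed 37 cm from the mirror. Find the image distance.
f = +13.7 cm (concave); 1/di = 1/f − 1/do → di = 21.76 cm (real image, in front of mirror)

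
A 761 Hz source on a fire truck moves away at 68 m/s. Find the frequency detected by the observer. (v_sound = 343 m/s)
f_obs = f·v/(v + v_s) = 635.1 Hz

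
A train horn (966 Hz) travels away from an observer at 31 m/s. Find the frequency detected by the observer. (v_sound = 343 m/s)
f_obs = f·v/(v + v_s) = 885.9 Hz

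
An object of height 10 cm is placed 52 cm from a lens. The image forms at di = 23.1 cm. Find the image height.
hi = (-di/do) × ho = -4.442 cm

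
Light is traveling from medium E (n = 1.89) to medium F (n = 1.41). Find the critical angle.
θc = arcsin(n₂/n₁) = 48.25°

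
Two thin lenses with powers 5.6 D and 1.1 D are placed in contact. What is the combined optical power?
P_total = P₁ + P₂ = 6.7 D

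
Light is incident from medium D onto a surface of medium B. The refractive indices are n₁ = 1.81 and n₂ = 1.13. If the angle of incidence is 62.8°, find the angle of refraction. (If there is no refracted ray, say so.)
sin θ₂ = (n₁/n₂)·sin θ₁ = 1.425 > 1, so there is no refracted ray — the light undergoes total internal reflection.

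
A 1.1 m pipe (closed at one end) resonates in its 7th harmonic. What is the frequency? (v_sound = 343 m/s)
fₙ = nv/(4L) = 545.7 Hz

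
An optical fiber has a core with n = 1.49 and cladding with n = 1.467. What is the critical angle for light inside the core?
θc = arcsin(n_cladding/n_core) = 79.92°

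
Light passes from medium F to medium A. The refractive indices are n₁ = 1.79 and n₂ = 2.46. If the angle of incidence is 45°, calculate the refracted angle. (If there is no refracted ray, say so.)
sin θ₂ = (n₁/n₂)·sin θ₁ = 0.5145 → θ₂ = 30.97°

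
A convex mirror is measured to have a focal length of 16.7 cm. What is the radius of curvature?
R = 2|f| = 33.4 cm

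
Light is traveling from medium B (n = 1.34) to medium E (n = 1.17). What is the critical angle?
θc = arcsin(n₂/n₁) = 60.82°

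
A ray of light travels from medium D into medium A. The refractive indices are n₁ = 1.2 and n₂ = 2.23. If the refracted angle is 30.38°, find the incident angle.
sin θ₁ = (n₂/n₁)·sin θ₂ → θ₁ = 70.02°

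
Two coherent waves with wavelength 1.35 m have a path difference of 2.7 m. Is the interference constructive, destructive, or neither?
constructive — path difference = 2λ, a whole number of wavelengths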